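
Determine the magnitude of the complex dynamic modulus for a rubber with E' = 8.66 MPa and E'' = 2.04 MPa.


|E*| = sqrt(E'^2 + E''^2)
= sqrt(8.66^2 + 2.04^2)
= sqrt(74.9956 + 4.1616)
= 8.897 MPa

8.897 MPa


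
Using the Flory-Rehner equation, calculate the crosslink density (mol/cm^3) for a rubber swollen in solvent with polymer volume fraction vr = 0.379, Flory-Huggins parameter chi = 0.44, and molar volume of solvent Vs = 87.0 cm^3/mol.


ln(1 - vr) = ln(1 - 0.379) = -0.4764
Numerator = -((-0.4764) + 0.379 + 0.44 * 0.379^2) = 0.0342
Denominator = 87.0 * (0.379^(1/3) - 0.379/2) = 46.4736
nu = 0.0342 / 46.4736 = 7.3638e-04 mol/cm^3

7.3638e-04 mol/cm^3


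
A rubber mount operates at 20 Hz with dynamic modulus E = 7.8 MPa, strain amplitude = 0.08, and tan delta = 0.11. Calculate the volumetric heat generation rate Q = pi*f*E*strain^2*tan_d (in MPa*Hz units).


Q = pi * f * E * strain^2 * tan_d
= pi * 20 * 7.8 * 0.08^2 * 0.11
= pi * 20 * 7.8 * 0.0064 * 0.11
= 0.3450

Q = 0.3450


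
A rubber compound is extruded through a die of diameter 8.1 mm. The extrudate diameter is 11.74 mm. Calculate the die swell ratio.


Die swell ratio = D_extrudate / D_die
= 11.74 / 8.1
= 1.449

Die swell = 1.449


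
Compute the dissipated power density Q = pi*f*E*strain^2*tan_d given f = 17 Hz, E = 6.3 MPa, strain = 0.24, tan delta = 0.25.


Q = pi * f * E * strain^2 * tan_d
= pi * 17 * 6.3 * 0.24^2 * 0.25
= pi * 17 * 6.3 * 0.0576 * 0.25
= 4.8451

Q = 4.8451


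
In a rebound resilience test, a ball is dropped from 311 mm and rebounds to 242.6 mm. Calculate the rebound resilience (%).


Resilience = h_rebound / h_drop * 100
= 242.6 / 311 * 100
= 78.0%

78.0%


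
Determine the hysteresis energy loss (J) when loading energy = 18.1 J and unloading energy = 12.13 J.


Hysteresis loss = loading - unloading
= 18.1 - 12.13
= 5.97 J

5.97 J


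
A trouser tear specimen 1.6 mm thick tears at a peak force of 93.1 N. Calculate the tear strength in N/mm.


Tear strength = force / thickness
= 93.1 / 1.6
= 58.19 N/mm

58.19 N/mm


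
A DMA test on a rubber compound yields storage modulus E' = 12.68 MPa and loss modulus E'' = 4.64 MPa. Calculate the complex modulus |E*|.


|E*| = sqrt(E'^2 + E''^2)
= sqrt(12.68^2 + 4.64^2)
= sqrt(160.7824 + 21.5296)
= 13.502 MPa

13.502 MPa


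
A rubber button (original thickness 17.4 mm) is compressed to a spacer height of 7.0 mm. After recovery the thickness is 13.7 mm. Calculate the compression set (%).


CS = (t0 - recovered) / (t0 - ts) * 100
= (17.4 - 13.7) / (17.4 - 7.0) * 100
= 3.7 / 10.4 * 100
= 35.6%

35.6%


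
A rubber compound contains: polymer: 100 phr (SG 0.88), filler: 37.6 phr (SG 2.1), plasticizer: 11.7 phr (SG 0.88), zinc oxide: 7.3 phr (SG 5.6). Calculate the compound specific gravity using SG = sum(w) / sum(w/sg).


Sum of weights = 156.6
Volume contributions:
  polymer: 100/0.88 = 113.6364
  filler: 37.6/2.1 = 17.9048
  plasticizer: 11.7/0.88 = 13.2955
  zinc oxide: 7.3/5.6 = 1.3036
Sum of volumes = 146.1402
SG = 156.6 / 146.1402 = 1.072

SG = 1.072


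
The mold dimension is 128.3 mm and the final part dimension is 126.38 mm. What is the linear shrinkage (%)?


Shrinkage = (mold - part) / mold * 100
= (128.3 - 126.38) / 128.3 * 100
= 1.92 / 128.3 * 100
= 1.5%

1.5%


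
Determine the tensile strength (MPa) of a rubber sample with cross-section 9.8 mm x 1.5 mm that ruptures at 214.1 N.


Area = width * thickness = 9.8 * 1.5 = 14.7 mm^2
TS = force / area = 214.1 / 14.7 = 14.56 MPa

14.56 MPa


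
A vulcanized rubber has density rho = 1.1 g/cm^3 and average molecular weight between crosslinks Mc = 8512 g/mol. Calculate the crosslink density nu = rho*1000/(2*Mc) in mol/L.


nu = rho * 1000 / (2 * Mc)
nu = 1.1 * 1000 / (2 * 8512)
nu = 1100.0 / 17024
nu = 0.0646 mol/L

0.0646 mol/L


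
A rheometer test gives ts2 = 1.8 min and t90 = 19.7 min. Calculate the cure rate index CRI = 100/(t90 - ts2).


CRI = 100 / (t90 - ts2)
= 100 / (19.7 - 1.8)
= 100 / 17.9
= 5.59 min^-1

5.59 min^-1


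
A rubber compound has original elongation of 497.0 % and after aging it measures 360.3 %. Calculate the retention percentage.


Retention = aged / original * 100
= 360.3 / 497.0 * 100
= 72.5%

72.5%


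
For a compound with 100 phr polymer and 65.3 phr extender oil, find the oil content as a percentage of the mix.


Oil % = oil / (100 + oil) * 100
= 65.3 / (100 + 65.3) * 100
= 65.3 / 165.3 * 100
= 39.5%

39.5%


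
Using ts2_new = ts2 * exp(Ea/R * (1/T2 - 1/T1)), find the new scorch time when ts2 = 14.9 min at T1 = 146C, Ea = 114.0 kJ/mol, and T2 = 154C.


Convert temperatures: T1 = 146 + 273.15 = 419.15 K, T2 = 154 + 273.15 = 427.15 K
ts2_new = 14.9 * exp(114000 / 8.314 * (1/427.15 - 1/419.15))
1/T2 - 1/T1 = -4.4683e-05
ts2_new = 8.07 min

8.07 min


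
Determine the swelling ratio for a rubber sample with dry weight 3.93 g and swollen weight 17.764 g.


Q = W_swollen / W_dry
Q = 17.764 / 3.93
Q = 4.52

Q = 4.52


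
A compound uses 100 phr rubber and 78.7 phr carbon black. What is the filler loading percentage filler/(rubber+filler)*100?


Filler % = filler / (rubber + filler) * 100
= 78.7 / (100 + 78.7) * 100
= 78.7 / 178.7 * 100
= 44.04%

44.04%


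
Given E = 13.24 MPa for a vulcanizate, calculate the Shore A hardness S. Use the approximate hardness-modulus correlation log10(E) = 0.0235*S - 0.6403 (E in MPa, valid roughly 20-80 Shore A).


log10(E) = 0.0235*S - 0.6403  =>  S = (log10(E) + 0.6403) / 0.0235
log10(13.24) = 1.121888
S = (1.121888 + 0.6403) / 0.0235 = 1.762188 / 0.0235
S = 75.0

Shore A = 75.0


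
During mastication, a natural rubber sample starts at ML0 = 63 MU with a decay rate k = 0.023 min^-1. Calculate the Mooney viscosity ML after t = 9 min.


ML = ML0 * exp(-k * t)
ML = 63 * exp(-0.023 * 9)
ML = 63 * 0.8130
ML = 51.22 MU

51.22 MU


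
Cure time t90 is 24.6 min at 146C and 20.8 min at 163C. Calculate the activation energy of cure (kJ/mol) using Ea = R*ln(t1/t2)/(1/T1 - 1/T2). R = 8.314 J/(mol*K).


T1 = 419.15 K, T2 = 436.15 K
1/T1 - 1/T2 = 9.2992e-05
ln(t1/t2) = ln(24.6/20.8) = 0.1678
Ea = 8.314 * 0.1678 / 9.2992e-05 = 15001.7342 J/mol
Ea = 15.0 kJ/mol

15.0 kJ/mol


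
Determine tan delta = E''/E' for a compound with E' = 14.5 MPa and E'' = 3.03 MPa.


tan delta = E'' / E'
= 3.03 / 14.5
= 0.209

tan delta = 0.209


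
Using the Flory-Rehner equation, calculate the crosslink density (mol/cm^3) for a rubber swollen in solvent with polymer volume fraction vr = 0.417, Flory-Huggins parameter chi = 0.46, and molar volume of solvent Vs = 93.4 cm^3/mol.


ln(1 - vr) = ln(1 - 0.417) = -0.5396
Numerator = -((-0.5396) + 0.417 + 0.46 * 0.417^2) = 0.0426
Denominator = 93.4 * (0.417^(1/3) - 0.417/2) = 50.3052
nu = 0.0426 / 50.3052 = 8.4642e-04 mol/cm^3

8.4642e-04 mol/cm^3


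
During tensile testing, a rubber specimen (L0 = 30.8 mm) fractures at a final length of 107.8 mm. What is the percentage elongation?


Elongation = (Lf - L0) / L0 * 100
= (107.8 - 30.8) / 30.8 * 100
= 77.0 / 30.8 * 100
= 250.0%

250.0%


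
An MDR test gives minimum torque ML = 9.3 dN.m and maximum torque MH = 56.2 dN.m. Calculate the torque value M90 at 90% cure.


M90 = ML + 0.9 * (MH - ML)
M90 = 9.3 + 0.9 * (56.2 - 9.3)
M90 = 9.3 + 0.9 * 46.9
M90 = 51.51 dN.m

51.51 dN.m


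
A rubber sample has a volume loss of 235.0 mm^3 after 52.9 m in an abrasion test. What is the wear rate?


Rate = volume_loss / distance
= 235.0 / 52.9
= 4.442 mm^3/m

4.442 mm^3/m


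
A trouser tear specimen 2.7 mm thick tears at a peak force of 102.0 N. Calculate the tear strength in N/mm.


Tear strength = force / thickness
= 102.0 / 2.7
= 37.78 N/mm

37.78 N/mm


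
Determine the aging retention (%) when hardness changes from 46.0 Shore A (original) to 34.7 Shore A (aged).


Retention = aged / original * 100
= 34.7 / 46.0 * 100
= 75.4%

75.4%


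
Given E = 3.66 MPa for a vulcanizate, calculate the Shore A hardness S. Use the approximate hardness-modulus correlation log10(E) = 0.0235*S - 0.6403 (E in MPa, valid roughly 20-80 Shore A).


log10(E) = 0.0235*S - 0.6403  =>  S = (log10(E) + 0.6403) / 0.0235
log10(3.66) = 0.563481
S = (0.563481 + 0.6403) / 0.0235 = 1.203781 / 0.0235
S = 51.2

Shore A = 51.2


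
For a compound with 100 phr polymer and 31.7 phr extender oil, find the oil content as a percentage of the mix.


Oil % = oil / (100 + oil) * 100
= 31.7 / (100 + 31.7) * 100
= 31.7 / 131.7 * 100
= 24.07%

24.07%


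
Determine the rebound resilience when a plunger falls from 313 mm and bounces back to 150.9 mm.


Resilience = h_rebound / h_drop * 100
= 150.9 / 313 * 100
= 48.2%

48.2%


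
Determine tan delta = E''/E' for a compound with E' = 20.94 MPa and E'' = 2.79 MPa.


tan delta = E'' / E'
= 2.79 / 20.94
= 0.1332

tan delta = 0.1332


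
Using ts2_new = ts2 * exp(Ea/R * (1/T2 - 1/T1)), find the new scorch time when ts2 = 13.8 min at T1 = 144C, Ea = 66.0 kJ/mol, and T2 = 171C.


Convert temperatures: T1 = 144 + 273.15 = 417.15 K, T2 = 171 + 273.15 = 444.15 K
ts2_new = 13.8 * exp(66000 / 8.314 * (1/444.15 - 1/417.15))
1/T2 - 1/T1 = -1.4573e-04
ts2_new = 4.34 min

4.34 min


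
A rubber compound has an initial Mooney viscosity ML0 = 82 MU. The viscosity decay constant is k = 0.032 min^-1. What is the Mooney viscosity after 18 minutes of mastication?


ML = ML0 * exp(-k * t)
ML = 82 * exp(-0.032 * 18)
ML = 82 * 0.5621
ML = 46.1 MU

46.1 MU


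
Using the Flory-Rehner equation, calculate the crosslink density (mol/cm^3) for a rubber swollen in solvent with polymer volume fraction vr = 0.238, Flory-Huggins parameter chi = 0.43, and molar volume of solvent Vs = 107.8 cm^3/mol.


ln(1 - vr) = ln(1 - 0.238) = -0.2718
Numerator = -((-0.2718) + 0.238 + 0.43 * 0.238^2) = 0.0095
Denominator = 107.8 * (0.238^(1/3) - 0.238/2) = 53.9771
nu = 0.0095 / 53.9771 = 1.7511e-04 mol/cm^3

1.7511e-04 mol/cm^3


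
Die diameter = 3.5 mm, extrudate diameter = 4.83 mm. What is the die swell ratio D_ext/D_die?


Die swell ratio = D_extrudate / D_die
= 4.83 / 3.5
= 1.38

Die swell = 1.38


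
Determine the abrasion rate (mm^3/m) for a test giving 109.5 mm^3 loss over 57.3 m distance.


Rate = volume_loss / distance
= 109.5 / 57.3
= 1.911 mm^3/m

1.911 mm^3/m


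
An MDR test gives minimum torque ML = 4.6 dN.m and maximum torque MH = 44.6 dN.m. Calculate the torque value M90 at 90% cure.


M90 = ML + 0.9 * (MH - ML)
M90 = 4.6 + 0.9 * (44.6 - 4.6)
M90 = 4.6 + 0.9 * 40.0
M90 = 40.6 dN.m

40.6 dN.m


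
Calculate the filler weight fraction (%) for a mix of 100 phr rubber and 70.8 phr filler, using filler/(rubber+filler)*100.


Filler % = filler / (rubber + filler) * 100
= 70.8 / (100 + 70.8) * 100
= 70.8 / 170.8 * 100
= 41.45%

41.45%


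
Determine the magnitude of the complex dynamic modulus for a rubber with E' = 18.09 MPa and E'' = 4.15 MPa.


|E*| = sqrt(E'^2 + E''^2)
= sqrt(18.09^2 + 4.15^2)
= sqrt(327.2481 + 17.2225)
= 18.56 MPa

18.56 MPa


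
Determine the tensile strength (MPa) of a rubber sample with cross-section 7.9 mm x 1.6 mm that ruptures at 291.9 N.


Area = width * thickness = 7.9 * 1.6 = 12.64 mm^2
TS = force / area = 291.9 / 12.64 = 23.09 MPa

23.09 MPa


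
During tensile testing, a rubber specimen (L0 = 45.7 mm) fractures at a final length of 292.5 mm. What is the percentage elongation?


Elongation = (Lf - L0) / L0 * 100
= (292.5 - 45.7) / 45.7 * 100
= 246.8 / 45.7 * 100
= 540.0%

540.0%


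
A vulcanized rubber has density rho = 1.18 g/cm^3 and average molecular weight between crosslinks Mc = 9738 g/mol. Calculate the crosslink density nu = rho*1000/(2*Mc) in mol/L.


nu = rho * 1000 / (2 * Mc)
nu = 1.18 * 1000 / (2 * 9738)
nu = 1180.0 / 19476
nu = 0.0606 mol/L

0.0606 mol/L


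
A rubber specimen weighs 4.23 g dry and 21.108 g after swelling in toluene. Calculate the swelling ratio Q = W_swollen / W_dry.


Q = W_swollen / W_dry
Q = 21.108 / 4.23
Q = 4.99

Q = 4.99


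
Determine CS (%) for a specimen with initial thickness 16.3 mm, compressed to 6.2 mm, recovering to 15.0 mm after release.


CS = (t0 - recovered) / (t0 - ts) * 100
= (16.3 - 15.0) / (16.3 - 6.2) * 100
= 1.3 / 10.1 * 100
= 12.9%

12.9%


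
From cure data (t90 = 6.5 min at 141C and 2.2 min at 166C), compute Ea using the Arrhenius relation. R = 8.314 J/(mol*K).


T1 = 414.15 K, T2 = 439.15 K
1/T1 - 1/T2 = 1.3746e-04
ln(t1/t2) = ln(6.5/2.2) = 1.0833
Ea = 8.314 * 1.0833 / 1.3746e-04 = 65525.0369 J/mol
Ea = 65.53 kJ/mol

65.53 kJ/mol


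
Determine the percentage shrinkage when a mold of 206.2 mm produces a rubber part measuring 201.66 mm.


Shrinkage = (mold - part) / mold * 100
= (206.2 - 201.66) / 206.2 * 100
= 4.54 / 206.2 * 100
= 2.2%

2.2%


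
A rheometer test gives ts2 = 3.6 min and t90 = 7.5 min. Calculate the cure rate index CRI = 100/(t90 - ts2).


CRI = 100 / (t90 - ts2)
= 100 / (7.5 - 3.6)
= 100 / 3.9
= 25.64 min^-1

25.64 min^-1


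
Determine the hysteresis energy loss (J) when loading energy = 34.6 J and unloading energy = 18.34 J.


Hysteresis loss = loading - unloading
= 34.6 - 18.34
= 16.26 J

16.26 J


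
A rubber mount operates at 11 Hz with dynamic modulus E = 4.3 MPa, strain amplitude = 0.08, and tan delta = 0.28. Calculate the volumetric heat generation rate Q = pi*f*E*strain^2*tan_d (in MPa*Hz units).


Q = pi * f * E * strain^2 * tan_d
= pi * 11 * 4.3 * 0.08^2 * 0.28
= pi * 11 * 4.3 * 0.0064 * 0.28
= 0.2663

Q = 0.2663


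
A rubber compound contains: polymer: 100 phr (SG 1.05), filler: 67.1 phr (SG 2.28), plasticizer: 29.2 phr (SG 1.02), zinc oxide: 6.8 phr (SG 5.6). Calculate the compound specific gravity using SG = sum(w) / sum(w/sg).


Sum of weights = 203.1
Volume contributions:
  polymer: 100/1.05 = 95.2381
  filler: 67.1/2.28 = 29.4298
  plasticizer: 29.2/1.02 = 28.6275
  zinc oxide: 6.8/5.6 = 1.2143
Sum of volumes = 154.5097
SG = 203.1 / 154.5097 = 1.314

SG = 1.314


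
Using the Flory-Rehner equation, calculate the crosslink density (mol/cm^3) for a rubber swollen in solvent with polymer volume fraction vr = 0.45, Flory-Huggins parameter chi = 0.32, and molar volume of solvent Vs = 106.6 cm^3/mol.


ln(1 - vr) = ln(1 - 0.45) = -0.5978
Numerator = -((-0.5978) + 0.45 + 0.32 * 0.45^2) = 0.0830
Denominator = 106.6 * (0.45^(1/3) - 0.45/2) = 57.7036
nu = 0.0830 / 57.7036 = 0.0014 mol/cm^3

0.0014 mol/cm^3


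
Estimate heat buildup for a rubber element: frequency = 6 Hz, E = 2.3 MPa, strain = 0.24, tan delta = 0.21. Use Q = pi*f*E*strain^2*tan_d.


Q = pi * f * E * strain^2 * tan_d
= pi * 6 * 2.3 * 0.24^2 * 0.21
= pi * 6 * 2.3 * 0.0576 * 0.21
= 0.5244

Q = 0.5244


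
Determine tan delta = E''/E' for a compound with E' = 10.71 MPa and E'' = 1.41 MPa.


tan delta = E'' / E'
= 1.41 / 10.71
= 0.1317

tan delta = 0.1317


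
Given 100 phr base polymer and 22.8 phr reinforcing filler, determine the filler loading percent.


Filler % = filler / (rubber + filler) * 100
= 22.8 / (100 + 22.8) * 100
= 22.8 / 122.8 * 100
= 18.57%

18.57%


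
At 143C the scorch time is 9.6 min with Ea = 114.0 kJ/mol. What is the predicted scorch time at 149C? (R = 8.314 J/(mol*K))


Convert temperatures: T1 = 143 + 273.15 = 416.15 K, T2 = 149 + 273.15 = 422.15 K
ts2_new = 9.6 * exp(114000 / 8.314 * (1/422.15 - 1/416.15))
1/T2 - 1/T1 = -3.4153e-05
ts2_new = 6.01 min

6.01 min


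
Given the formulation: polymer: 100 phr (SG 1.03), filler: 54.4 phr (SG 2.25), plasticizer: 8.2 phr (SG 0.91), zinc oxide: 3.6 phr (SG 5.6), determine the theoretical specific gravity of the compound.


Sum of weights = 166.2
Volume contributions:
  polymer: 100/1.03 = 97.0874
  filler: 54.4/2.25 = 24.1778
  plasticizer: 8.2/0.91 = 9.0110
  zinc oxide: 3.6/5.6 = 0.6429
Sum of volumes = 130.9190
SG = 166.2 / 130.9190 = 1.269

SG = 1.269


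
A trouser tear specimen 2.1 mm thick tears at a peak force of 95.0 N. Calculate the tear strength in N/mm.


Tear strength = force / thickness
= 95.0 / 2.1
= 45.24 N/mm

45.24 N/mm


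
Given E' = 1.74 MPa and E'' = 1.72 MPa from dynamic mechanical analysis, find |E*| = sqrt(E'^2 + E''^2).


|E*| = sqrt(E'^2 + E''^2)
= sqrt(1.74^2 + 1.72^2)
= sqrt(3.0276 + 2.9584)
= 2.447 MPa

2.447 MPa


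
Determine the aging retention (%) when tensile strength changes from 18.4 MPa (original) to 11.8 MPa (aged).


Retention = aged / original * 100
= 11.8 / 18.4 * 100
= 64.1%

64.1%


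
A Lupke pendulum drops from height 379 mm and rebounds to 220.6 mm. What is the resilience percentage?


Resilience = h_rebound / h_drop * 100
= 220.6 / 379 * 100
= 58.2%

58.2%


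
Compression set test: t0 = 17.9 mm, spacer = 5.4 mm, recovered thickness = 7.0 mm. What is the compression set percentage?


CS = (t0 - recovered) / (t0 - ts) * 100
= (17.9 - 7.0) / (17.9 - 5.4) * 100
= 10.9 / 12.5 * 100
= 87.2%

87.2%


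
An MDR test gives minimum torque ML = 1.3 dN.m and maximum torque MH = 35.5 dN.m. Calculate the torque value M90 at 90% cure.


M90 = ML + 0.9 * (MH - ML)
M90 = 1.3 + 0.9 * (35.5 - 1.3)
M90 = 1.3 + 0.9 * 34.2
M90 = 32.08 dN.m

32.08 dN.m


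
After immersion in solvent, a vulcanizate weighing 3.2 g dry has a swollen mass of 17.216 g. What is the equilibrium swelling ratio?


Q = W_swollen / W_dry
Q = 17.216 / 3.2
Q = 5.38

Q = 5.38


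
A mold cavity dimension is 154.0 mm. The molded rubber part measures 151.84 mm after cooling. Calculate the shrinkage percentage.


Shrinkage = (mold - part) / mold * 100
= (154.0 - 151.84) / 154.0 * 100
= 2.16 / 154.0 * 100
= 1.4%

1.4%


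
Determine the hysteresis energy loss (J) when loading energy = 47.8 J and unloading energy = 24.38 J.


Hysteresis loss = loading - unloading
= 47.8 - 24.38
= 23.42 J

23.42 J


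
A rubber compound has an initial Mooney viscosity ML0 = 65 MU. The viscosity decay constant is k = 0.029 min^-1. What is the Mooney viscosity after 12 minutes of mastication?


ML = ML0 * exp(-k * t)
ML = 65 * exp(-0.029 * 12)
ML = 65 * 0.7061
ML = 45.9 MU

45.9 MU


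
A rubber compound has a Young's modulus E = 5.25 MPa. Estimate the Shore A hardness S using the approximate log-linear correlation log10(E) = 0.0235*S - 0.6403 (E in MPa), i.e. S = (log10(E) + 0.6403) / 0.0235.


log10(E) = 0.0235*S - 0.6403  =>  S = (log10(E) + 0.6403) / 0.0235
log10(5.25) = 0.720159
S = (0.720159 + 0.6403) / 0.0235 = 1.360459 / 0.0235
S = 57.9

Shore A = 57.9


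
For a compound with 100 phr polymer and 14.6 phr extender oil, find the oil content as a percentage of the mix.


Oil % = oil / (100 + oil) * 100
= 14.6 / (100 + 14.6) * 100
= 14.6 / 114.6 * 100
= 12.74%

12.74%


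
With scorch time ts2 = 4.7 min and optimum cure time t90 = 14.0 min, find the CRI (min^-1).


CRI = 100 / (t90 - ts2)
= 100 / (14.0 - 4.7)
= 100 / 9.3
= 10.75 min^-1

10.75 min^-1


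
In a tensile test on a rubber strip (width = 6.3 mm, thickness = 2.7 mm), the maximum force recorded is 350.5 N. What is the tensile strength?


Area = width * thickness = 6.3 * 2.7 = 17.01 mm^2
TS = force / area = 350.5 / 17.01 = 20.61 MPa

20.61 MPa


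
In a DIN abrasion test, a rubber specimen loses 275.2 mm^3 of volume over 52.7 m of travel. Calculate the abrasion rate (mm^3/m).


Rate = volume_loss / distance
= 275.2 / 52.7
= 5.222 mm^3/m

5.222 mm^3/m


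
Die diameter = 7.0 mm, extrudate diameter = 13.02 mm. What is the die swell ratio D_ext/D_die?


Die swell ratio = D_extrudate / D_die
= 13.02 / 7.0
= 1.86

Die swell = 1.86


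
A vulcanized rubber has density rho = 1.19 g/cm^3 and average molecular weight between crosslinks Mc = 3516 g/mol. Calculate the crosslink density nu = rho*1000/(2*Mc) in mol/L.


nu = rho * 1000 / (2 * Mc)
nu = 1.19 * 1000 / (2 * 3516)
nu = 1190.0 / 7032
nu = 0.1692 mol/L

0.1692 mol/L


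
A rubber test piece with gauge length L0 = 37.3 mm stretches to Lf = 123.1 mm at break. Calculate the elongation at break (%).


Elongation = (Lf - L0) / L0 * 100
= (123.1 - 37.3) / 37.3 * 100
= 85.8 / 37.3 * 100
= 230.0%

230.0%


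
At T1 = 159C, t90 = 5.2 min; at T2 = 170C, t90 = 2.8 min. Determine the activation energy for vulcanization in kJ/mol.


T1 = 432.15 K, T2 = 443.15 K
1/T1 - 1/T2 = 5.7439e-05
ln(t1/t2) = ln(5.2/2.8) = 0.6190
Ea = 8.314 * 0.6190 / 5.7439e-05 = 89602.6312 J/mol
Ea = 89.6 kJ/mol

89.6 kJ/mol


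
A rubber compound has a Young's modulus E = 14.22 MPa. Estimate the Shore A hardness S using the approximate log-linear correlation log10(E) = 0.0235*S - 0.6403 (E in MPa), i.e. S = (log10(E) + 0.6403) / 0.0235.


log10(E) = 0.0235*S - 0.6403  =>  S = (log10(E) + 0.6403) / 0.0235
log10(14.22) = 1.152900
S = (1.152900 + 0.6403) / 0.0235 = 1.793200 / 0.0235
S = 76.3

Shore A = 76.3


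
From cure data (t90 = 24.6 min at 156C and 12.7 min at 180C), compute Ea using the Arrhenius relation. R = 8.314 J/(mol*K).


T1 = 429.15 K, T2 = 453.15 K
1/T1 - 1/T2 = 1.2341e-04
ln(t1/t2) = ln(24.6/12.7) = 0.6611
Ea = 8.314 * 0.6611 / 1.2341e-04 = 44539.5922 J/mol
Ea = 44.54 kJ/mol

44.54 kJ/mol


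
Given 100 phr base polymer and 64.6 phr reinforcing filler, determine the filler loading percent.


Filler % = filler / (rubber + filler) * 100
= 64.6 / (100 + 64.6) * 100
= 64.6 / 164.6 * 100
= 39.25%

39.25%


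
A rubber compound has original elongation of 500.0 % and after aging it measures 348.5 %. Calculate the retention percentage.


Retention = aged / original * 100
= 348.5 / 500.0 * 100
= 69.7%

69.7%


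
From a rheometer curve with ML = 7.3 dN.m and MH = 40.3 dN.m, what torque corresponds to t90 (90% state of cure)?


M90 = ML + 0.9 * (MH - ML)
M90 = 7.3 + 0.9 * (40.3 - 7.3)
M90 = 7.3 + 0.9 * 33.0
M90 = 37.0 dN.m

37.0 dN.m


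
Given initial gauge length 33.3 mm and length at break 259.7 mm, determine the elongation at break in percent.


Elongation = (Lf - L0) / L0 * 100
= (259.7 - 33.3) / 33.3 * 100
= 226.4 / 33.3 * 100
= 679.9%

679.9%


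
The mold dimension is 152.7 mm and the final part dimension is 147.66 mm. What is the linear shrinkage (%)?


Shrinkage = (mold - part) / mold * 100
= (152.7 - 147.66) / 152.7 * 100
= 5.04 / 152.7 * 100
= 3.3%

3.3%


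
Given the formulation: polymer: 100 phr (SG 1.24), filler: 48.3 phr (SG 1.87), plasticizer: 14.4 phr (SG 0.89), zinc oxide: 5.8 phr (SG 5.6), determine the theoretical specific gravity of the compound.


Sum of weights = 168.5
Volume contributions:
  polymer: 100/1.24 = 80.6452
  filler: 48.3/1.87 = 25.8289
  plasticizer: 14.4/0.89 = 16.1798
  zinc oxide: 5.8/5.6 = 1.0357
Sum of volumes = 123.6895
SG = 168.5 / 123.6895 = 1.362

SG = 1.362


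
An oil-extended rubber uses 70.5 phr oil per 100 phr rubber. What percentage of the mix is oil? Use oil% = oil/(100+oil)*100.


Oil % = oil / (100 + oil) * 100
= 70.5 / (100 + 70.5) * 100
= 70.5 / 170.5 * 100
= 41.35%

41.35%


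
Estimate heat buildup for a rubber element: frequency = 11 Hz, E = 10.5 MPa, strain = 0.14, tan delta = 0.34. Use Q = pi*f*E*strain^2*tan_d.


Q = pi * f * E * strain^2 * tan_d
= pi * 11 * 10.5 * 0.14^2 * 0.34
= pi * 11 * 10.5 * 0.0196 * 0.34
= 2.4181

Q = 2.4181


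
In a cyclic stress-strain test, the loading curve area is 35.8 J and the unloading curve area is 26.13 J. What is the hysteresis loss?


Hysteresis loss = loading - unloading
= 35.8 - 26.13
= 9.67 J

9.67 J


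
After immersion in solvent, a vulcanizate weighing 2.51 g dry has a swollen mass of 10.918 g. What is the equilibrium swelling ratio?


Q = W_swollen / W_dry
Q = 10.918 / 2.51
Q = 4.35

Q = 4.35


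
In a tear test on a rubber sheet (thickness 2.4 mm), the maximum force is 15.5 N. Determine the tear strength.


Tear strength = force / thickness
= 15.5 / 2.4
= 6.46 N/mm

6.46 N/mm


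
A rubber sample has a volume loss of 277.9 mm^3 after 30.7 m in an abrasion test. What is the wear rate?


Rate = volume_loss / distance
= 277.9 / 30.7
= 9.052 mm^3/m

9.052 mm^3/m


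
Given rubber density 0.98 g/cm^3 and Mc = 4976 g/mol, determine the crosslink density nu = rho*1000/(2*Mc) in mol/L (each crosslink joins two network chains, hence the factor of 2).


nu = rho * 1000 / (2 * Mc)
nu = 0.98 * 1000 / (2 * 4976)
nu = 980.0 / 9952
nu = 0.0985 mol/L

0.0985 mol/L


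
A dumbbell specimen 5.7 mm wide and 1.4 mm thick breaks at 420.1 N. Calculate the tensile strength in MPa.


Area = width * thickness = 5.7 * 1.4 = 7.98 mm^2
TS = force / area = 420.1 / 7.98 = 52.64 MPa

52.64 MPa


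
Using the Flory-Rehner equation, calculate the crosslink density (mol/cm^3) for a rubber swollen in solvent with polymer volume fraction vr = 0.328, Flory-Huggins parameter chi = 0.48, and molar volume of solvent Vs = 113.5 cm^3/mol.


ln(1 - vr) = ln(1 - 0.328) = -0.3975
Numerator = -((-0.3975) + 0.328 + 0.48 * 0.328^2) = 0.0179
Denominator = 113.5 * (0.328^(1/3) - 0.328/2) = 59.6605
nu = 0.0179 / 59.6605 = 2.9930e-04 mol/cm^3

2.9930e-04 mol/cm^3


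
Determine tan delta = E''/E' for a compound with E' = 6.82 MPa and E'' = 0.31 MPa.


tan delta = E'' / E'
= 0.31 / 6.82
= 0.0455

tan delta = 0.0455


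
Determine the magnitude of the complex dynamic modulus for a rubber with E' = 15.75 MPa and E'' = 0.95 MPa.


|E*| = sqrt(E'^2 + E''^2)
= sqrt(15.75^2 + 0.95^2)
= sqrt(248.0625 + 0.9025)
= 15.779 MPa

15.779 MPa


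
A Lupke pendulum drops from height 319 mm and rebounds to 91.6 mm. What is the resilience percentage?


Resilience = h_rebound / h_drop * 100
= 91.6 / 319 * 100
= 28.7%

28.7%


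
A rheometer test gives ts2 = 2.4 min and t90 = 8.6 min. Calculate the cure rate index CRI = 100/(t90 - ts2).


CRI = 100 / (t90 - ts2)
= 100 / (8.6 - 2.4)
= 100 / 6.2
= 16.13 min^-1

16.13 min^-1


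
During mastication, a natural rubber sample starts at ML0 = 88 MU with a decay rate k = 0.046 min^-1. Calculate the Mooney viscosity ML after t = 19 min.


ML = ML0 * exp(-k * t)
ML = 88 * exp(-0.046 * 19)
ML = 88 * 0.4173
ML = 36.72 MU

36.72 MU


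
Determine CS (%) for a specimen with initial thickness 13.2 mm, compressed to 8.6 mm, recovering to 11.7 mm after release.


CS = (t0 - recovered) / (t0 - ts) * 100
= (13.2 - 11.7) / (13.2 - 8.6) * 100
= 1.5 / 4.6 * 100
= 32.6%

32.6%


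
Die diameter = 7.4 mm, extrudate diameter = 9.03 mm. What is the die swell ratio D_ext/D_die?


Die swell ratio = D_extrudate / D_die
= 9.03 / 7.4
= 1.22

Die swell = 1.22


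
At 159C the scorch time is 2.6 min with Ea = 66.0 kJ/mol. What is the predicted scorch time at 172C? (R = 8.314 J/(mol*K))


Convert temperatures: T1 = 159 + 273.15 = 432.15 K, T2 = 172 + 273.15 = 445.15 K
ts2_new = 2.6 * exp(66000 / 8.314 * (1/445.15 - 1/432.15))
1/T2 - 1/T1 = -6.7578e-05
ts2_new = 1.52 min

1.52 min


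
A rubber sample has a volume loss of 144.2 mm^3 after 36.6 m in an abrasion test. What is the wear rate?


Rate = volume_loss / distance
= 144.2 / 36.6
= 3.94 mm^3/m

3.94 mm^3/m


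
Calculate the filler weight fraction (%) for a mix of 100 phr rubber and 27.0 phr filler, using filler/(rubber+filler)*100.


Filler % = filler / (rubber + filler) * 100
= 27.0 / (100 + 27.0) * 100
= 27.0 / 127.0 * 100
= 21.26%

21.26%


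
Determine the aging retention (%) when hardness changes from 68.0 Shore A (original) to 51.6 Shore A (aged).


Retention = aged / original * 100
= 51.6 / 68.0 * 100
= 75.9%

75.9%


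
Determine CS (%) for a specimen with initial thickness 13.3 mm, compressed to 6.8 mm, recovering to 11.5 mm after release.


CS = (t0 - recovered) / (t0 - ts) * 100
= (13.3 - 11.5) / (13.3 - 6.8) * 100
= 1.8 / 6.5 * 100
= 27.7%

27.7%


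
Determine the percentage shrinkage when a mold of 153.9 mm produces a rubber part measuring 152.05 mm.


Shrinkage = (mold - part) / mold * 100
= (153.9 - 152.05) / 153.9 * 100
= 1.85 / 153.9 * 100
= 1.2%

1.2%


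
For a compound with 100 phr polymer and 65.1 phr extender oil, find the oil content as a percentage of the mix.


Oil % = oil / (100 + oil) * 100
= 65.1 / (100 + 65.1) * 100
= 65.1 / 165.1 * 100
= 39.43%

39.43%


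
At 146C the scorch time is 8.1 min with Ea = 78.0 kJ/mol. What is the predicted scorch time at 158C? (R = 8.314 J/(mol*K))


Convert temperatures: T1 = 146 + 273.15 = 419.15 K, T2 = 158 + 273.15 = 431.15 K
ts2_new = 8.1 * exp(78000 / 8.314 * (1/431.15 - 1/419.15))
1/T2 - 1/T1 = -6.6402e-05
ts2_new = 4.34 min

4.34 min


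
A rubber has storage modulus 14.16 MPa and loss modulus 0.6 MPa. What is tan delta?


tan delta = E'' / E'
= 0.6 / 14.16
= 0.0424

tan delta = 0.0424


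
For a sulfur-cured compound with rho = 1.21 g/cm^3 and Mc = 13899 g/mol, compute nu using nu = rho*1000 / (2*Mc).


nu = rho * 1000 / (2 * Mc)
nu = 1.21 * 1000 / (2 * 13899)
nu = 1210.0 / 27798
nu = 0.0435 mol/L

0.0435 mol/L


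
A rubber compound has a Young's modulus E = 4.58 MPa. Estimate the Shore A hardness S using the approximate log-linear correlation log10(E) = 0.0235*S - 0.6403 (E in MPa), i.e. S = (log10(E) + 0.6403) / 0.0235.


log10(E) = 0.0235*S - 0.6403  =>  S = (log10(E) + 0.6403) / 0.0235
log10(4.58) = 0.660865
S = (0.660865 + 0.6403) / 0.0235 = 1.301165 / 0.0235
S = 55.4

Shore A = 55.4


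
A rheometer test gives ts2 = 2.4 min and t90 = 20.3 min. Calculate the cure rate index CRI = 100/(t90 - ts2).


CRI = 100 / (t90 - ts2)
= 100 / (20.3 - 2.4)
= 100 / 17.9
= 5.59 min^-1

5.59 min^-1


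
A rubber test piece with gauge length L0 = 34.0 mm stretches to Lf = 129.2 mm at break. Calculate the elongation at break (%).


Elongation = (Lf - L0) / L0 * 100
= (129.2 - 34.0) / 34.0 * 100
= 95.2 / 34.0 * 100
= 280.0%

280.0%


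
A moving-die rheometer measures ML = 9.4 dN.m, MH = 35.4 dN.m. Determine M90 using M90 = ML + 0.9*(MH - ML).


M90 = ML + 0.9 * (MH - ML)
M90 = 9.4 + 0.9 * (35.4 - 9.4)
M90 = 9.4 + 0.9 * 26.0
M90 = 32.8 dN.m

32.8 dN.m


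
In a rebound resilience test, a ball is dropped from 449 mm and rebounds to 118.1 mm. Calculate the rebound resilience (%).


Resilience = h_rebound / h_drop * 100
= 118.1 / 449 * 100
= 26.3%

26.3%


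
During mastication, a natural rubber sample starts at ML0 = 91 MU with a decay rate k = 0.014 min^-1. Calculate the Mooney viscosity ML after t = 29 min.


ML = ML0 * exp(-k * t)
ML = 91 * exp(-0.014 * 29)
ML = 91 * 0.6663
ML = 60.63 MU

60.63 MU


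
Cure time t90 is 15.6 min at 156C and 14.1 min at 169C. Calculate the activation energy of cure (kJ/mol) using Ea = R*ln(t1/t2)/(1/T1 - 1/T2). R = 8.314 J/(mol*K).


T1 = 429.15 K, T2 = 442.15 K
1/T1 - 1/T2 = 6.8512e-05
ln(t1/t2) = ln(15.6/14.1) = 0.1011
Ea = 8.314 * 0.1011 / 6.8512e-05 = 12268.1729 J/mol
Ea = 12.27 kJ/mol

12.27 kJ/mol


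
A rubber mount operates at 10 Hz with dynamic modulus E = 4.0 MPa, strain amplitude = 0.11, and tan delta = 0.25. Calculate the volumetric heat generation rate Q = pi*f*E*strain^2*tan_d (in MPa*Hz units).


Q = pi * f * E * strain^2 * tan_d
= pi * 10 * 4.0 * 0.11^2 * 0.25
= pi * 10 * 4.0 * 0.0121 * 0.25
= 0.3801

Q = 0.3801


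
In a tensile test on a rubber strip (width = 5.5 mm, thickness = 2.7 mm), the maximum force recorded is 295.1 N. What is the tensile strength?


Area = width * thickness = 5.5 * 2.7 = 14.85 mm^2
TS = force / area = 295.1 / 14.85 = 19.87 MPa

19.87 MPa


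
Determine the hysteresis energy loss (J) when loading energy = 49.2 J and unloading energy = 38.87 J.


Hysteresis loss = loading - unloading
= 49.2 - 38.87
= 10.33 J

10.33 J


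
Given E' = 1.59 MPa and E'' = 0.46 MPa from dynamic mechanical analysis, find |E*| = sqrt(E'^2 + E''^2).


|E*| = sqrt(E'^2 + E''^2)
= sqrt(1.59^2 + 0.46^2)
= sqrt(2.5281 + 0.2116)
= 1.655 MPa

1.655 MPa


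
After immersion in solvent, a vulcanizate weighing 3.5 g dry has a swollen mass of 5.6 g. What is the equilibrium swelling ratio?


Q = W_swollen / W_dry
Q = 5.6 / 3.5
Q = 1.6

Q = 1.6


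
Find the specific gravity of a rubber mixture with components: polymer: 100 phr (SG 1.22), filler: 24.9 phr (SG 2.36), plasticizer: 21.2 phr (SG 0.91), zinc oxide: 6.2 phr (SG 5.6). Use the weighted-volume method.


Sum of weights = 152.3
Volume contributions:
  polymer: 100/1.22 = 81.9672
  filler: 24.9/2.36 = 10.5508
  plasticizer: 21.2/0.91 = 23.2967
  zinc oxide: 6.2/5.6 = 1.1071
Sum of volumes = 116.9219
SG = 152.3 / 116.9219 = 1.303

SG = 1.303


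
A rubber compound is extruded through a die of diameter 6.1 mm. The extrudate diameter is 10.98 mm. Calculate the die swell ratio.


Die swell ratio = D_extrudate / D_die
= 10.98 / 6.1
= 1.8

Die swell = 1.8


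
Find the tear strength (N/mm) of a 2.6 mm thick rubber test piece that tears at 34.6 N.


Tear strength = force / thickness
= 34.6 / 2.6
= 13.31 N/mm

13.31 N/mm


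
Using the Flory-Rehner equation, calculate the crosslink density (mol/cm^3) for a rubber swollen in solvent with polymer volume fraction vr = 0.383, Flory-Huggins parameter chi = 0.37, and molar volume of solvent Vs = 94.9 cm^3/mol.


ln(1 - vr) = ln(1 - 0.383) = -0.4829
Numerator = -((-0.4829) + 0.383 + 0.37 * 0.383^2) = 0.0456
Denominator = 94.9 * (0.383^(1/3) - 0.383/2) = 50.7446
nu = 0.0456 / 50.7446 = 8.9884e-04 mol/cm^3

8.9884e-04 mol/cm^3


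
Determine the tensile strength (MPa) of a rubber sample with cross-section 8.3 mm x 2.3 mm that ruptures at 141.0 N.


Area = width * thickness = 8.3 * 2.3 = 19.09 mm^2
TS = force / area = 141.0 / 19.09 = 7.39 MPa

7.39 MPa


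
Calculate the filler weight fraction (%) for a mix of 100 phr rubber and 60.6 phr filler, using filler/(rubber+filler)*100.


Filler % = filler / (rubber + filler) * 100
= 60.6 / (100 + 60.6) * 100
= 60.6 / 160.6 * 100
= 37.73%

37.73%


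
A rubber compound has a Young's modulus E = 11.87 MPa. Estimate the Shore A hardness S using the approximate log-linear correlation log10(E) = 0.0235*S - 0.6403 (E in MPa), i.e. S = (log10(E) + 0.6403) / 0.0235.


log10(E) = 0.0235*S - 0.6403  =>  S = (log10(E) + 0.6403) / 0.0235
log10(11.87) = 1.074451
S = (1.074451 + 0.6403) / 0.0235 = 1.714751 / 0.0235
S = 73.0

Shore A = 73.0


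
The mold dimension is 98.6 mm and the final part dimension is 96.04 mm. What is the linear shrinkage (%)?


Shrinkage = (mold - part) / mold * 100
= (98.6 - 96.04) / 98.6 * 100
= 2.56 / 98.6 * 100
= 2.6%

2.6%


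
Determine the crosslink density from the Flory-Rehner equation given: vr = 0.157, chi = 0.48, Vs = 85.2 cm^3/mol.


ln(1 - vr) = ln(1 - 0.157) = -0.1708
Numerator = -((-0.1708) + 0.157 + 0.48 * 0.157^2) = 0.0020
Denominator = 85.2 * (0.157^(1/3) - 0.157/2) = 39.2746
nu = 0.0020 / 39.2746 = 4.9824e-05 mol/cm^3

4.9824e-05 mol/cm^3


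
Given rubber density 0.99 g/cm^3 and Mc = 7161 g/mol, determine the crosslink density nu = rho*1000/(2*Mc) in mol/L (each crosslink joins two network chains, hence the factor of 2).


nu = rho * 1000 / (2 * Mc)
nu = 0.99 * 1000 / (2 * 7161)
nu = 990.0 / 14322
nu = 0.0691 mol/L

0.0691 mol/L


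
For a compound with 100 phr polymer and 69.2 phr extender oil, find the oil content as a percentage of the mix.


Oil % = oil / (100 + oil) * 100
= 69.2 / (100 + 69.2) * 100
= 69.2 / 169.2 * 100
= 40.9%

40.9%


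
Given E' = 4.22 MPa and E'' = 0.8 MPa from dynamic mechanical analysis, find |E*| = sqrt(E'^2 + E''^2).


|E*| = sqrt(E'^2 + E''^2)
= sqrt(4.22^2 + 0.8^2)
= sqrt(17.8084 + 0.6400)
= 4.295 MPa

4.295 MPa


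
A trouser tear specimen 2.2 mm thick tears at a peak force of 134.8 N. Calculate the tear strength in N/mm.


Tear strength = force / thickness
= 134.8 / 2.2
= 61.27 N/mm

61.27 N/mm


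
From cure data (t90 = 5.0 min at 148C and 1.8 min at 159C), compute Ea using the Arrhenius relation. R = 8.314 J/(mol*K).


T1 = 421.15 K, T2 = 432.15 K
1/T1 - 1/T2 = 6.0440e-05
ln(t1/t2) = ln(5.0/1.8) = 1.0217
Ea = 8.314 * 1.0217 / 6.0440e-05 = 140537.2098 J/mol
Ea = 140.54 kJ/mol

140.54 kJ/mol


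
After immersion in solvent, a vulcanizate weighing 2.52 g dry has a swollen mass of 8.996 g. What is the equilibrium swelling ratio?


Q = W_swollen / W_dry
Q = 8.996 / 2.52
Q = 3.57

Q = 3.57


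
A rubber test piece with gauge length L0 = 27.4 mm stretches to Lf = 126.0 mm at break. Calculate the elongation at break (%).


Elongation = (Lf - L0) / L0 * 100
= (126.0 - 27.4) / 27.4 * 100
= 98.6 / 27.4 * 100
= 359.9%

359.9%


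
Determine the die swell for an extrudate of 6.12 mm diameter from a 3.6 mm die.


Die swell ratio = D_extrudate / D_die
= 6.12 / 3.6
= 1.7

Die swell = 1.7


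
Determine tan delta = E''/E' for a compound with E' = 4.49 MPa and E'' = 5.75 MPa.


tan delta = E'' / E'
= 5.75 / 4.49
= 1.2806

tan delta = 1.2806


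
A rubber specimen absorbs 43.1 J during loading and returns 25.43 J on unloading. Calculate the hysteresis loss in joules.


Hysteresis loss = loading - unloading
= 43.1 - 25.43
= 17.67 J

17.67 J


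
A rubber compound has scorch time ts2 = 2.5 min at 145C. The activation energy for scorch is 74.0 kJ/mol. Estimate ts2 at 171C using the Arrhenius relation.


Convert temperatures: T1 = 145 + 273.15 = 418.15 K, T2 = 171 + 273.15 = 444.15 K
ts2_new = 2.5 * exp(74000 / 8.314 * (1/444.15 - 1/418.15))
1/T2 - 1/T1 = -1.3999e-04
ts2_new = 0.72 min

0.72 min


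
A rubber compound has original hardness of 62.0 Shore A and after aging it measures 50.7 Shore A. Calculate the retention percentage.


Retention = aged / original * 100
= 50.7 / 62.0 * 100
= 81.8%

81.8%


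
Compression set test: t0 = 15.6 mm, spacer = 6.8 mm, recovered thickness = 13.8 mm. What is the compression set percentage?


CS = (t0 - recovered) / (t0 - ts) * 100
= (15.6 - 13.8) / (15.6 - 6.8) * 100
= 1.8 / 8.8 * 100
= 20.5%

20.5%


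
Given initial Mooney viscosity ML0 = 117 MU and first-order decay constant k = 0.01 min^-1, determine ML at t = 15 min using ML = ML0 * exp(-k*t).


ML = ML0 * exp(-k * t)
ML = 117 * exp(-0.01 * 15)
ML = 117 * 0.8607
ML = 100.7 MU

100.7 MU


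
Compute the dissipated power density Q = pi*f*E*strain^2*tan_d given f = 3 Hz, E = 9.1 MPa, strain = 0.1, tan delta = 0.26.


Q = pi * f * E * strain^2 * tan_d
= pi * 3 * 9.1 * 0.1^2 * 0.26
= pi * 3 * 9.1 * 0.0100 * 0.26
= 0.2230

Q = 0.2230


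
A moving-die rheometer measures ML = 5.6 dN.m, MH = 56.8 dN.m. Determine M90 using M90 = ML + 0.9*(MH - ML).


M90 = ML + 0.9 * (MH - ML)
M90 = 5.6 + 0.9 * (56.8 - 5.6)
M90 = 5.6 + 0.9 * 51.2
M90 = 51.68 dN.m

51.68 dN.m


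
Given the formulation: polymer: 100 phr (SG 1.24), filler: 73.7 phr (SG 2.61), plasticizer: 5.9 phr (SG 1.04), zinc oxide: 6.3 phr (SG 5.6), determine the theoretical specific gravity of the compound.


Sum of weights = 185.9
Volume contributions:
  polymer: 100/1.24 = 80.6452
  filler: 73.7/2.61 = 28.2375
  plasticizer: 5.9/1.04 = 5.6731
  zinc oxide: 6.3/5.6 = 1.1250
Sum of volumes = 115.6808
SG = 185.9 / 115.6808 = 1.607

SG = 1.607


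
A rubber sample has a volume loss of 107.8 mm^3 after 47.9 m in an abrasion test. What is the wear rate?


Rate = volume_loss / distance
= 107.8 / 47.9
= 2.251 mm^3/m

2.251 mm^3/m


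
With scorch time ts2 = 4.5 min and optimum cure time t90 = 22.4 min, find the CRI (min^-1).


CRI = 100 / (t90 - ts2)
= 100 / (22.4 - 4.5)
= 100 / 17.9
= 5.59 min^-1

5.59 min^-1


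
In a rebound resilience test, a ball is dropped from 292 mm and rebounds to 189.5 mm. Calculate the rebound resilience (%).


Resilience = h_rebound / h_drop * 100
= 189.5 / 292 * 100
= 64.9%

64.9%


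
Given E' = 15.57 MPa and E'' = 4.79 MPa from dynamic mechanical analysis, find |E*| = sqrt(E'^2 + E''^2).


|E*| = sqrt(E'^2 + E''^2)
= sqrt(15.57^2 + 4.79^2)
= sqrt(242.4249 + 22.9441)
= 16.29 MPa

16.29 MPa


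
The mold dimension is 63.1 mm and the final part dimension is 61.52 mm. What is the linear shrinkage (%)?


Shrinkage = (mold - part) / mold * 100
= (63.1 - 61.52) / 63.1 * 100
= 1.58 / 63.1 * 100
= 2.5%

2.5%
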